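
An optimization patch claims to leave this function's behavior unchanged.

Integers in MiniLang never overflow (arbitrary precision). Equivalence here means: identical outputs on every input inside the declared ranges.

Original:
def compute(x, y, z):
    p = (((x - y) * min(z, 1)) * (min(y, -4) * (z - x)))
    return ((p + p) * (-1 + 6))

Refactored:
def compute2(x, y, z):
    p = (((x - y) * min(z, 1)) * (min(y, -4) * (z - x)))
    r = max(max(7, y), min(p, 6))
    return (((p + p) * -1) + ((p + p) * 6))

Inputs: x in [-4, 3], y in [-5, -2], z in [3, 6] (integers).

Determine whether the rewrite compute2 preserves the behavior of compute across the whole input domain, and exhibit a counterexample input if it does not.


Differences: statement counts differ; also local variable names differ; also min/max/abs usage differs; also arithmetic usage differs; also constant usage differs — yet all 128 inputs agree.
verdict: equivalent


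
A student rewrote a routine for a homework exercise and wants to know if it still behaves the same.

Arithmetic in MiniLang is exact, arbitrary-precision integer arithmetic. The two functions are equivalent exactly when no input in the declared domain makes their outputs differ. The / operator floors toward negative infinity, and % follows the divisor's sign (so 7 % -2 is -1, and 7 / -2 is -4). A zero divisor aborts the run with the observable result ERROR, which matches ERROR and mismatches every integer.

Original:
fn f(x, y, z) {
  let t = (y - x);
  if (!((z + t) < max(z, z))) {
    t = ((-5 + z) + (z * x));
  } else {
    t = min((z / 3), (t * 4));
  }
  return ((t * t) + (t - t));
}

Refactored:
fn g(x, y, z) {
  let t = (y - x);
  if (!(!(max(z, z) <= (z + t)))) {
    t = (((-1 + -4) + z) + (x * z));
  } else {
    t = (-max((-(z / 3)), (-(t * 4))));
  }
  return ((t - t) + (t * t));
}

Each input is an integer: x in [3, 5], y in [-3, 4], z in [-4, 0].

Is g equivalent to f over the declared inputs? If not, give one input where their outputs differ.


Although comparison usage differs; and arithmetic usage differs; and boolean connective usage differs; and min/max/abs usage differs; and constant usage differs, 120/120 inputs agree.
verdict: equivalent


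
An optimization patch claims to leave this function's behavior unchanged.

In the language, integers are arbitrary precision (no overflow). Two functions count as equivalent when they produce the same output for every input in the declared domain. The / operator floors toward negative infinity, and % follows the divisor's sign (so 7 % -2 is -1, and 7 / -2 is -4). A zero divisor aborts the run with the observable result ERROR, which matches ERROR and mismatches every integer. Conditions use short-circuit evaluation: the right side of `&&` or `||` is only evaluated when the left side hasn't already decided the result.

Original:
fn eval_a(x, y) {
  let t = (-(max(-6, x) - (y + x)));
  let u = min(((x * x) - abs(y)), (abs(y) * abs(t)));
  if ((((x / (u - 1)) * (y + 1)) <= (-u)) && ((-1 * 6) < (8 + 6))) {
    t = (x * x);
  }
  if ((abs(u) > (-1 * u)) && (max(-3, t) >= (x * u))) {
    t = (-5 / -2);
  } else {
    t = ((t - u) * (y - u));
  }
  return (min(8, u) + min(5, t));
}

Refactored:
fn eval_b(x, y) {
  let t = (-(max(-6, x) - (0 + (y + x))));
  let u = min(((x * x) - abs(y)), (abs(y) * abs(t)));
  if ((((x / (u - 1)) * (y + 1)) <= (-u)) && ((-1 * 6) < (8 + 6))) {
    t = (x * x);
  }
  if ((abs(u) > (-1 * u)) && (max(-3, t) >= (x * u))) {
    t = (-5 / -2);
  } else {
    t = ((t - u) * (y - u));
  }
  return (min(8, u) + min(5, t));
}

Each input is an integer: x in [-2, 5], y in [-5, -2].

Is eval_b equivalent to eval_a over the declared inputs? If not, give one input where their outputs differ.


The two versions differ — the changes include constant usage differs, plus arithmetic usage differs.
As a probe, take x=5, y=-3: eval_a runs t = -3; u = 9; ((((x / (u - 1)) * (y + 1)) <= (-u)) && ((-1 * 6) < (8 + 6))) -> false; ((abs(u) > (-1 * u)) && (max(-3, t) >= (x * u))) -> false; t = 144; return 13; eval_b runs t = -3; u = 9; ((((x / (u - 1)) * (y + 1)) <= (-u)) && ((-1 * 6) < (8 + 6))) -> false; ((abs(u) > (-1 * u)) && (max(-3, t) >= (x * u))) -> false; t = 144; return 13; both end at 13.
An exhaustive pass over the 32 declared inputs shows identical outputs.
verdict: equivalent


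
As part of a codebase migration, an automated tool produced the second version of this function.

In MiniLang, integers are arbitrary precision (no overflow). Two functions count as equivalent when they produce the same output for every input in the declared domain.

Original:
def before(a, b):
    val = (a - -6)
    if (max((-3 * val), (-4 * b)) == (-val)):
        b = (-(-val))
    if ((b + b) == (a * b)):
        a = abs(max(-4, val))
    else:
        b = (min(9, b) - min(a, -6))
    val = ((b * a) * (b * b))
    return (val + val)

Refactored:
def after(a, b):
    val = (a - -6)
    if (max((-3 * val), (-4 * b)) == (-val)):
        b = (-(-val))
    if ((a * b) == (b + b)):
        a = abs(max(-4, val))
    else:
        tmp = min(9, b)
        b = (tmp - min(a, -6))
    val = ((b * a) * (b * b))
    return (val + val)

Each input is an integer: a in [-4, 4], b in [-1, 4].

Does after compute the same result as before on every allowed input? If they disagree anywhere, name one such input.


This is a faithful refactor — local variable names differ, and statement counts differ, but the computed results match everywhere.
Spot check at a=0, b=-1 — before: val=6, then (max((-3 * val), (-4 * b)) == (-val)) is false, then ((b + b) == (a * b)) is false, then b=5, then val=0, then returns 0. after: val=6, then (max((-3 * val), (-4 * b)) == (-val)) is false, then ((a * b) == (b + b)) is false, then tmp=-1, then b=5, then val=0, then returns 0. Both give 0.
Checked all 54 inputs in the declared domain: the outputs agree on every one.
verdict: equivalent


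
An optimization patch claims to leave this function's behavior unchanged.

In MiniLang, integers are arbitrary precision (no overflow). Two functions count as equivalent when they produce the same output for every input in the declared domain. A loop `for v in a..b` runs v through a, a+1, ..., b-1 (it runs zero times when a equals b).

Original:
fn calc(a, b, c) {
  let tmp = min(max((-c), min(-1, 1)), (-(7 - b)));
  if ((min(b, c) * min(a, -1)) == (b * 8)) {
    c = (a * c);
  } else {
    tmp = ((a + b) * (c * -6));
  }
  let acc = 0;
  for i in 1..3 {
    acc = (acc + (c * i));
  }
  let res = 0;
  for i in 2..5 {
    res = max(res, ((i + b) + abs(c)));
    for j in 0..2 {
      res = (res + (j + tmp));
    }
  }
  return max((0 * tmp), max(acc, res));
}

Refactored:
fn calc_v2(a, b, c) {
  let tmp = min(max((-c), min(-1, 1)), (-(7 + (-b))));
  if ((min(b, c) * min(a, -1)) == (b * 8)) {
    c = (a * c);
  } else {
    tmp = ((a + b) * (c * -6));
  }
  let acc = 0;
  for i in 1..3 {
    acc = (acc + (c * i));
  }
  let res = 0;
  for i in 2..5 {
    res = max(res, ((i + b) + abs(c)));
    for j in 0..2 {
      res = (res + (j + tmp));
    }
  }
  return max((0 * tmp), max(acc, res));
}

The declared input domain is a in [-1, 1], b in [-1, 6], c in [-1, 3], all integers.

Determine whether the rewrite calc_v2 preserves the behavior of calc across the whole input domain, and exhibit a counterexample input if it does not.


The two versions differ — the changes include arithmetic usage differs.
One worked example (a=-1, b=4, c=0) — calc: tmp becomes -3; next ((min(b, c) * min(a, -1)) == (b * 8)) evaluates to false; next tmp becomes 0; next acc becomes 0; next at i=1:; next acc becomes 0; next at i=2:; next acc becomes 0; next res becomes 0; next at i=2:; next res becomes 6; next at j=0:; next res becomes 6; next at j=1:; next res becomes 7; next at i=3:; next res becomes 7; next at j=0:; next res becomes 7; next at j=1:; next res becomes 8; next at i=4:; next res becomes 8; next at j=0:; next res becomes 8; next at j=1:; next res becomes 9; next final value 9; calc_v2: tmp becomes -3; next ((min(b, c) * min(a, -1)) == (b * 8)) evaluates to false; next tmp becomes 0; next acc becomes 0; next at i=1:; next acc becomes 0; next at i=2:; next acc becomes 0; next res becomes 0; next at i=2:; next res becomes 6; next at j=0:; next res becomes 6; next at j=1:; next res becomes 7; next at i=3:; next res becomes 7; next at j=0:; next res becomes 7; next at j=1:; next res becomes 8; next at i=4:; next res becomes 8; next at j=0:; next res becomes 8; next at j=1:; next res becomes 9; next final value 9; agreement on 9.
Checked all 120 inputs in the declared domain: the outputs agree on every one.
verdict: equivalent


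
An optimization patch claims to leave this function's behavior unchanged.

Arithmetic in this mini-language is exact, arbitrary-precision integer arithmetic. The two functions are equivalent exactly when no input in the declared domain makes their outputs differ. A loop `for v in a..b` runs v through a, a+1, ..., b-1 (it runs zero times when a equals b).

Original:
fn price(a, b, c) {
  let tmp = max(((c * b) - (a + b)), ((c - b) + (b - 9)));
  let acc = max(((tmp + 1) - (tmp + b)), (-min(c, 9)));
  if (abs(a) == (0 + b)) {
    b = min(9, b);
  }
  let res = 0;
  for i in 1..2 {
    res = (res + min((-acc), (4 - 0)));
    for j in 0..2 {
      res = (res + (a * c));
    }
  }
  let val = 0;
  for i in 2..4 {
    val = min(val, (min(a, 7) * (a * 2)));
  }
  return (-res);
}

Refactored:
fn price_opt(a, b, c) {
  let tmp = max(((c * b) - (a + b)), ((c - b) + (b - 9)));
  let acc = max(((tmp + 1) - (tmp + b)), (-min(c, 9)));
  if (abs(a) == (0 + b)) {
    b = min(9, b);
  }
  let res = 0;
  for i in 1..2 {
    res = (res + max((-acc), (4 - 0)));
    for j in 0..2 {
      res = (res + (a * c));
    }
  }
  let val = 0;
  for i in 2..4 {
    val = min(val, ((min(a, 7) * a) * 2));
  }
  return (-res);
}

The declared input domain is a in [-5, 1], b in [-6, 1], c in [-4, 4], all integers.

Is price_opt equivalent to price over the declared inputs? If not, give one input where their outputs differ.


Evaluate both at a=-5, b=-6, c=-4.
price: tmp=35, then acc=7, then (abs(a) == (0 + b)) is false, then res=0, then (i=1), then res=-7, then (j=0), then res=13, then (j=1), then res=33, then val=0, then (i=2), then val=0, then (i=3), then val=0, then returns -33
price_opt: tmp=35, then acc=7, then (abs(a) == (0 + b)) is false, then res=0, then (i=1), then res=4, then (j=0), then res=24, then (j=1), then res=44, then val=0, then (i=2), then val=0, then (i=3), then val=0, then returns -44
-33 and -44 differ, so these are not the same function on this domain.
verdict: not equivalent; witness: a=-5, b=-6, c=-4


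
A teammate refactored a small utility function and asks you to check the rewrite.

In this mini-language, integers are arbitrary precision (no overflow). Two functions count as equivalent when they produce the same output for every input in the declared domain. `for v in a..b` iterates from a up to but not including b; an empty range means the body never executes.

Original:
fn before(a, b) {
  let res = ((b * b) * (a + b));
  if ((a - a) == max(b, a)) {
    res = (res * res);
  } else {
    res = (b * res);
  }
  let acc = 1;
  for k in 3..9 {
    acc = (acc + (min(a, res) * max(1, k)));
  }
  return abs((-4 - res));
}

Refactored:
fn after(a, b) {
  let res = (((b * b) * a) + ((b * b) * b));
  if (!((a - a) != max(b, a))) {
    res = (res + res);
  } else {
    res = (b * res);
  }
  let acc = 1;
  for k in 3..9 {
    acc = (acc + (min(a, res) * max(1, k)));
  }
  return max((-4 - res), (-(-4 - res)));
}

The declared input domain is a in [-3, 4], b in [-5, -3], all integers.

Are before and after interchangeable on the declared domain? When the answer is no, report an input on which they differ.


Evaluate both at a=0, b=-5.
before: res = -125; ((a - a) == max(b, a)) -> true; res = 15625; acc = 1; [k=3]; acc = 1; [k=4]; acc = 1; [k=5]; acc = 1; [k=6]; acc = 1; [k=7]; acc = 1; [k=8]; acc = 1; return 15629
after: res = -125; (!((a - a) != max(b, a))) -> true; res = -250; acc = 1; [k=3]; acc = -749; [k=4]; acc = -1749; [k=5]; acc = -2999; [k=6]; acc = -4499; [k=7]; acc = -6249; [k=8]; acc = -8249; return 246
15629 and 246 differ, so these are not the same function on this domain.
verdict: not equivalent; witness: a=0, b=-5


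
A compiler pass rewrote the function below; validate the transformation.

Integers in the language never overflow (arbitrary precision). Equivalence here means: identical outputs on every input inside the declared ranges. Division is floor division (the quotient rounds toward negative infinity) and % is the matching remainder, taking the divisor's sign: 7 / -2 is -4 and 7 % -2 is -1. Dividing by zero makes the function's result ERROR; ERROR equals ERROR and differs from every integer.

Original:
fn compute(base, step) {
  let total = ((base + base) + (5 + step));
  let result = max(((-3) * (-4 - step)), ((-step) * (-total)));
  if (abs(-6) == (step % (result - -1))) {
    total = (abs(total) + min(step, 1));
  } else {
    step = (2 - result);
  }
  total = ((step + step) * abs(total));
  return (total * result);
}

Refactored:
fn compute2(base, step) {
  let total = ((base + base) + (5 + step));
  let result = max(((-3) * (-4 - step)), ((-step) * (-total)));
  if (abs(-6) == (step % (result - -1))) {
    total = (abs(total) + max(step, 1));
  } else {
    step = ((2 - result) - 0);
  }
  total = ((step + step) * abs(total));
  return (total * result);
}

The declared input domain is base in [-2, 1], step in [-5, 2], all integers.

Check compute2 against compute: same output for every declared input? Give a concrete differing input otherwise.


The edit looks behavioral (`min(step, 1)` became `max(step, 1)`), but over these ranges it never changes the outcome.
One worked example (base=1, step=1) — compute: total becomes 8; next result becomes 15; next (abs(-6) == (step % (result - -1))) evaluates to false; next step becomes -13; next total becomes -208; next final value -3120; compute2: total becomes 8; next result becomes 15; next (abs(-6) == (step % (result - -1))) evaluates to false; next step becomes -13; next total becomes -208; next final value -3120; agreement on -3120.
Every one of the 32 inputs gives matching results.
verdict: equivalent


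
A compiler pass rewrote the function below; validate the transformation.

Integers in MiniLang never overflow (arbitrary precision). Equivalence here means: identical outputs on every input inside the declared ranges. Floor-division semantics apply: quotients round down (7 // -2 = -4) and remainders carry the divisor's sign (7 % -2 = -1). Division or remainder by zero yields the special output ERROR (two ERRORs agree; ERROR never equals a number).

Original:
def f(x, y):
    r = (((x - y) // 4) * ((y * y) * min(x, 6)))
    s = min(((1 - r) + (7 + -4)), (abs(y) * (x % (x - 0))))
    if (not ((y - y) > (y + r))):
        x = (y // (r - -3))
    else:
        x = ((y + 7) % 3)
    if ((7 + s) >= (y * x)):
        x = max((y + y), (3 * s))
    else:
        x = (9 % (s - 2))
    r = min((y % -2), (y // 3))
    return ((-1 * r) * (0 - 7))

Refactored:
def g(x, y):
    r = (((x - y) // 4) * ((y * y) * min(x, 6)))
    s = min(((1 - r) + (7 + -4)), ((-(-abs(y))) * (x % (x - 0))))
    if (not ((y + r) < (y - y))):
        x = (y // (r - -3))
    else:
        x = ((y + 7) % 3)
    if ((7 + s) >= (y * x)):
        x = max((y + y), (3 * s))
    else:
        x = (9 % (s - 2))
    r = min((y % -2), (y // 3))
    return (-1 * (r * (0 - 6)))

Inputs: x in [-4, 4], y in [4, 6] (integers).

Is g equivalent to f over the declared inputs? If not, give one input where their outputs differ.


These are not equivalent — on x=-4, y=5 the outputs split (-7 vs -6).
f: r = 300; s = -296; (not ((y - y) > (y + r))) -> true; x = 0; ((7 + s) >= (y * x)) -> false; x = -289; r = -1; return -7
g: r = 300; s = -296; (not ((y + r) < (y - y))) -> true; x = 0; ((7 + s) >= (y * x)) -> false; x = -289; r = -1; return -6
verdict: not equivalent; witness: x=-4, y=5


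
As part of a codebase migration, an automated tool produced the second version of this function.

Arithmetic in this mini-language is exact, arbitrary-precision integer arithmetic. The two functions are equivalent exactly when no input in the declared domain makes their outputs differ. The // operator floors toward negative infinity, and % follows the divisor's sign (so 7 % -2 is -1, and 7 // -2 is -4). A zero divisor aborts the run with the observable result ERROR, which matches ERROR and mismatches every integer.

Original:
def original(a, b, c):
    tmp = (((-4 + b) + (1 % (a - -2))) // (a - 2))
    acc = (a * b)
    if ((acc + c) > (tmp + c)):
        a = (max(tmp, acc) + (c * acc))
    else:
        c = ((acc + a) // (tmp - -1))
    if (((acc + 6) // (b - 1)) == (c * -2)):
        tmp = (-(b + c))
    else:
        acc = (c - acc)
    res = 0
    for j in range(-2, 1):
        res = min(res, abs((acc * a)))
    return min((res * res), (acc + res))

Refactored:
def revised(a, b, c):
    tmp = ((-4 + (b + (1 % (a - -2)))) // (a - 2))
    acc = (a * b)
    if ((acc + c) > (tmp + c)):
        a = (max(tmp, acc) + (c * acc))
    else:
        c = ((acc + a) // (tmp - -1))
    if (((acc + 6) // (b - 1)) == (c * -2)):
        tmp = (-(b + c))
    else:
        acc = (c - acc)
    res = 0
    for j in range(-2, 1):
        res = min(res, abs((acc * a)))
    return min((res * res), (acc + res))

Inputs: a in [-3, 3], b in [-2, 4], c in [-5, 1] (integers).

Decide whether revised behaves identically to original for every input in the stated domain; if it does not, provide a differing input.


The two are interchangeable: same computation, different form, and every declared input agrees.
Spot check at a=0, b=-1, c=-1 — original: tmp := 2 | acc := 0 | ((acc + c) > (tmp + c)): false | c := 0 | (((acc + 6) // (b - 1)) == (c * -2)): false | acc := 0 | res := 0 | iter j=-2: | res := 0 | iter j=-1: | res := 0 | iter j=0: | res := 0 | result 0. revised: tmp := 2 | acc := 0 | ((acc + c) > (tmp + c)): false | c := 0 | (((acc + 6) // (b - 1)) == (c * -2)): false | acc := 0 | res := 0 | iter j=-2: | res := 0 | iter j=-1: | res := 0 | iter j=0: | res := 0 | result 0. Both give 0.
Across all 343 domain points the two functions coincide.
verdict: equivalent


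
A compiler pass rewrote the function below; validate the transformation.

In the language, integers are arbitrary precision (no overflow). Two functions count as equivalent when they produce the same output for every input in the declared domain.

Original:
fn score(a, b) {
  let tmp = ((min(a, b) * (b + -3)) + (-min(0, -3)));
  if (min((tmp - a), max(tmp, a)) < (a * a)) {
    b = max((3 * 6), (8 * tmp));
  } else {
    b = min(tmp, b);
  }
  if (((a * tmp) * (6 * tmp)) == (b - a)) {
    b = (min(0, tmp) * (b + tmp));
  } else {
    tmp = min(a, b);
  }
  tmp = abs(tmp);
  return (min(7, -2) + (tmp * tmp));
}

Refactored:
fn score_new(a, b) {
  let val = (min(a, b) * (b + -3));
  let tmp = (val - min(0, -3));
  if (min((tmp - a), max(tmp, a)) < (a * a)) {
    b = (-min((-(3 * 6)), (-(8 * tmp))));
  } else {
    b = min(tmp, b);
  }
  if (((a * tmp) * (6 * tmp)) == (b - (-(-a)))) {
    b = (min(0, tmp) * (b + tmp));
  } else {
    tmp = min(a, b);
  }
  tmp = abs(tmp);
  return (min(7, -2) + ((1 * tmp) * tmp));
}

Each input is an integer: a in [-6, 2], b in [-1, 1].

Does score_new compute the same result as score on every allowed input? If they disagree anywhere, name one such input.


Comparing the listings, the differences include: arithmetic usage differs, and min/max/abs usage differs, and statement counts differ, and local variable names differ, and constant usage differs.
One worked example (a=0, b=0) — score: tmp := 3 | (min((tmp - a), max(tmp, a)) < (a * a)): false | b := 0 | (((a * tmp) * (6 * tmp)) == (b - a)): true | b := 0 | tmp := 3 | result 7; score_new: val := 0 | tmp := 3 | (min((tmp - a), max(tmp, a)) < (a * a)): false | b := 0 | (((a * tmp) * (6 * tmp)) == (b - (-(-a)))): true | b := 0 | tmp := 3 | result 7; agreement on 7.
Checked all 27 inputs in the declared domain: the outputs agree on every one.
verdict: equivalent


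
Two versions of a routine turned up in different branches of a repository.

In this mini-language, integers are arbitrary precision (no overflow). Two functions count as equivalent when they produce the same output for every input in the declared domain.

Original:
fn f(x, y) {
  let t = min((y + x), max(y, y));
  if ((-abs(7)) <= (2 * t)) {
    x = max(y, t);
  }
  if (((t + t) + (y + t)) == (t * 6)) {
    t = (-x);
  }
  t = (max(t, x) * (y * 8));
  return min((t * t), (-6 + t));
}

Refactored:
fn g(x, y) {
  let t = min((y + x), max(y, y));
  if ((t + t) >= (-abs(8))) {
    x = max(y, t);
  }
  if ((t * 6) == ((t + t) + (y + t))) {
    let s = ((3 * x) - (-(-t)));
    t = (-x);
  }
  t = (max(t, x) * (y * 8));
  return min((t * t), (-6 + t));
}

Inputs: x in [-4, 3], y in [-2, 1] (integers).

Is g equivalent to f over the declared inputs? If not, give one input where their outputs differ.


Not equivalent: x=-3, y=-1 separates them (18 vs 2).
f: t := -4 | ((-abs(7)) <= (2 * t)): false | (((t + t) + (y + t)) == (t * 6)): false | t := 24 | result 18
g: t := -4 | ((t + t) >= (-abs(8))): true | x := -1 | ((t * 6) == ((t + t) + (y + t))): false | t := 8 | result 2
verdict: not equivalent; witness: x=-3, y=-1


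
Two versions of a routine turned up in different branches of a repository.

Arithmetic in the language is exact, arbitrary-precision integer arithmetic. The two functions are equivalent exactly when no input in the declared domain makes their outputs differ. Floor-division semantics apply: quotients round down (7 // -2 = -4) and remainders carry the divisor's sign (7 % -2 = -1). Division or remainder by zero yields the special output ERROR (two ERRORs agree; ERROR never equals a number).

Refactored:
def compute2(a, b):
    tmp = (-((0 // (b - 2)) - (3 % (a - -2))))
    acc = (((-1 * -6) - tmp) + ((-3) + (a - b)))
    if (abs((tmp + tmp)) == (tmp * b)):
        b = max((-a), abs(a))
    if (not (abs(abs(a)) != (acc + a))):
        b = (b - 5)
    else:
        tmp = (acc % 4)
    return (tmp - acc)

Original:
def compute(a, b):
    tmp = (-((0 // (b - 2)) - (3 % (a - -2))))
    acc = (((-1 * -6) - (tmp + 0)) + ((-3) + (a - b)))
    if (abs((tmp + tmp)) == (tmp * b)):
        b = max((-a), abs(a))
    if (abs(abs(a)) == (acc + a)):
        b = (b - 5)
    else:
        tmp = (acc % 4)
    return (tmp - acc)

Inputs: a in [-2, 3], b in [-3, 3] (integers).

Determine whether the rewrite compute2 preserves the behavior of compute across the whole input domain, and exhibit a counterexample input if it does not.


Reading the diff, among the changes: arithmetic usage differs, plus constant usage differs, plus comparison usage differs, plus boolean connective usage differs.
As a probe, take a=3, b=0: compute runs tmp=3, then acc=3, then (abs((tmp + tmp)) == (tmp * b)) is false, then (abs(abs(a)) == (acc + a)) is false, then tmp=3, then returns 0; compute2 runs tmp=3, then acc=3, then (abs((tmp + tmp)) == (tmp * b)) is false, then (not (abs(abs(a)) != (acc + a))) is false, then tmp=3, then returns 0; both end at 0.
Sweeping the whole domain (42 inputs) finds no disagreement.
verdict: equivalent


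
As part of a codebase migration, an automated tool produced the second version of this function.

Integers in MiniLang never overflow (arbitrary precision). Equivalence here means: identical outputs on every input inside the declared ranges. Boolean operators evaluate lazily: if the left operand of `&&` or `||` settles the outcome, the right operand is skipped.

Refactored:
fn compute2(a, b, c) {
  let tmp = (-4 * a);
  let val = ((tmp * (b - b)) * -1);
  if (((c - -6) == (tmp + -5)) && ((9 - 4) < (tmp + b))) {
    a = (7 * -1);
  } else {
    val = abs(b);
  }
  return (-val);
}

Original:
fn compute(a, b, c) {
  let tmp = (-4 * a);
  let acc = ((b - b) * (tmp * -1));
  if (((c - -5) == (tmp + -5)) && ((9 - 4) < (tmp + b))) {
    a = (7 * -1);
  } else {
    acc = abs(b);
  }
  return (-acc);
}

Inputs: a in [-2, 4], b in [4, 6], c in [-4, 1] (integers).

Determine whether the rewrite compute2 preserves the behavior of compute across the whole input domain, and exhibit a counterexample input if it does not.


a=-2, b=4, c=-3 yields -4 from compute but 0 from compute2.
verdict: not equivalent; witness: a=-2, b=4, c=-3


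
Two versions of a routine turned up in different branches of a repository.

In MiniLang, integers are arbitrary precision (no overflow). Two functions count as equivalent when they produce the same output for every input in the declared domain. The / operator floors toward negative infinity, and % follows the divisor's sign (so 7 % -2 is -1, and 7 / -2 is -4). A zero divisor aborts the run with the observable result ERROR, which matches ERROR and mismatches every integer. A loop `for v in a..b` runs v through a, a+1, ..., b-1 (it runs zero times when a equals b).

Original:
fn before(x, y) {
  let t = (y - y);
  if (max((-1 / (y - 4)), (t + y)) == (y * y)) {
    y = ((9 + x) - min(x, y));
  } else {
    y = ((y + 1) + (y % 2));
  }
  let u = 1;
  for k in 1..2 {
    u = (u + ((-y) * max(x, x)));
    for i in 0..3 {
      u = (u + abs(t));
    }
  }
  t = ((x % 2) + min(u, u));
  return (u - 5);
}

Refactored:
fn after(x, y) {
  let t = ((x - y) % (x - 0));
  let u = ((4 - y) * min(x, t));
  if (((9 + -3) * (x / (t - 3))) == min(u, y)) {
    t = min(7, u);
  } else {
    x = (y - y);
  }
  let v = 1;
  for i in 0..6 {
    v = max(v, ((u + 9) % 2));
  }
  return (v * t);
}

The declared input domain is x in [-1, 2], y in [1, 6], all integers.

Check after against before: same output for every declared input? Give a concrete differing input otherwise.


The rewrite breaks on x=-1, y=1, where the results are 5 and 0.
before: t := 0 | (max((-1 / (y - 4)), (t + y)) == (y * y)): true | y := 9 | u := 1 | iter k=1: | u := 10 | iter i=0: | u := 10 | iter i=1: | u := 10 | iter i=2: | u := 10 | t := 11 | result 5
after: t := 0 | u := -3 | (((9 + -3) * (x / (t - 3))) == min(u, y)): false | x := 0 | v := 1 | iter i=0: | v := 1 | iter i=1: | v := 1 | iter i=2: | v := 1 | iter i=3: | v := 1 | iter i=4: | v := 1 | iter i=5: | v := 1 | result 0
verdict: not equivalent; witness: x=-1, y=1


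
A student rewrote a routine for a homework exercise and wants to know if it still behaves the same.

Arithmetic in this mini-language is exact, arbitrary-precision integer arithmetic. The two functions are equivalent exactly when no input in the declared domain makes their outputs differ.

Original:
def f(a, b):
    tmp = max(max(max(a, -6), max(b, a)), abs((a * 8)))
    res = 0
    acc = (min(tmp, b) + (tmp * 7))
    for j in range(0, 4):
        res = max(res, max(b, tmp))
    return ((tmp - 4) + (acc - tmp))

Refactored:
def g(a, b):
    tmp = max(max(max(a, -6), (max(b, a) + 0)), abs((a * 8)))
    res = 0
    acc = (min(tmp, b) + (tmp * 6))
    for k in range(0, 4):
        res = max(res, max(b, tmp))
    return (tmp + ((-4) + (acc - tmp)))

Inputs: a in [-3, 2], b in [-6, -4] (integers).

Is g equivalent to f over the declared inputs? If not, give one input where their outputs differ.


Take a=-3, b=-6.
f: tmp=24, then res=0, then acc=162, then (j=0), then res=24, then (j=1), then res=24, then (j=2), then res=24, then (j=3), then res=24, then returns 158
g: tmp=24, then res=0, then acc=138, then (k=0), then res=24, then (k=1), then res=24, then (k=2), then res=24, then (k=3), then res=24, then returns 134
158 against 134: the behavior changed.
verdict: not equivalent; witness: a=-3, b=-6


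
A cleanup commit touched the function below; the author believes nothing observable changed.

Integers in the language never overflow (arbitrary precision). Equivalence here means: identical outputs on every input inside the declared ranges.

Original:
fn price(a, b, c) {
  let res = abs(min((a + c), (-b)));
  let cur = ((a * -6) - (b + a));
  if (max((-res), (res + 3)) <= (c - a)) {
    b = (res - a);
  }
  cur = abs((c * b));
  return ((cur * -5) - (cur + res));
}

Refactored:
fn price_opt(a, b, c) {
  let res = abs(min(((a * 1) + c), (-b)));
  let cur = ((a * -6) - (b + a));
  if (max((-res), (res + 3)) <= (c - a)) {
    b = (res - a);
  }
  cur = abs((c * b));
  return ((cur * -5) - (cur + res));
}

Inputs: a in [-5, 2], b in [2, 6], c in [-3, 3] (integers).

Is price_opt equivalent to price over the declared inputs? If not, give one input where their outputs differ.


The two versions differ — the changes include constant usage differs; and arithmetic usage differs.
As a probe, take a=-2, b=4, c=-3: price runs res=5, then cur=10, then (max((-res), (res + 3)) <= (c - a)) is false, then cur=12, then returns -77; price_opt runs res=5, then cur=10, then (max((-res), (res + 3)) <= (c - a)) is false, then cur=12, then returns -77; both end at -77.
Every one of the 280 inputs gives matching results.
verdict: equivalent


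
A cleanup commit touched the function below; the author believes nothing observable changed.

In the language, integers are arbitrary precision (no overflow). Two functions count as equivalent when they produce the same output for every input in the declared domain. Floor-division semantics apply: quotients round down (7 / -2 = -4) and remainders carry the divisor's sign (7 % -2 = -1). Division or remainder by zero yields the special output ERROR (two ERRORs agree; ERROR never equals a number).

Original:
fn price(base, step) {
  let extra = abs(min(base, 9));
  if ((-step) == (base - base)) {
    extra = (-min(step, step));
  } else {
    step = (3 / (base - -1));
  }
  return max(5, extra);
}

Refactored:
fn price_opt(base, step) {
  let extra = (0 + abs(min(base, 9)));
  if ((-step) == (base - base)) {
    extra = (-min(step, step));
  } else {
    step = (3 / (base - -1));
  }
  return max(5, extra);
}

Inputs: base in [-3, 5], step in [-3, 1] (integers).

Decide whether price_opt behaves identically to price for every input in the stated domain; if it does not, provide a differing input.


Side by side, the visible changes include: constant usage differs, and arithmetic usage differs.
Tracing base=1, step=-1: price: extra = 1; ((-step) == (base - base)) -> false; step = 1; return 5 | price_opt: extra = 1; ((-step) == (base - base)) -> false; step = 1; return 5 — matching result 5.
Every one of the 45 inputs gives matching results.
verdict: equivalent


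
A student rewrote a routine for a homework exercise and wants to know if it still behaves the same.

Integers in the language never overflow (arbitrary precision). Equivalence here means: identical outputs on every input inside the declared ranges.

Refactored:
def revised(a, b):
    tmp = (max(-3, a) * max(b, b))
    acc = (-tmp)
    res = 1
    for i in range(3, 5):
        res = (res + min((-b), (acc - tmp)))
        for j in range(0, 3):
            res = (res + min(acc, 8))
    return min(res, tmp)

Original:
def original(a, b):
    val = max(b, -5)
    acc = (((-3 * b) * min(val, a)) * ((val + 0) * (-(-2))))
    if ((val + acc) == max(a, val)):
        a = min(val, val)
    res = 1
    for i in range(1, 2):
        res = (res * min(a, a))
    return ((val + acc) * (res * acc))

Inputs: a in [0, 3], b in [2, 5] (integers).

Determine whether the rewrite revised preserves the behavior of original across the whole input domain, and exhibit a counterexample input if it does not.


Take a=0, b=2.
original: val=2, then acc=0, then ((val + acc) == max(a, val)) is true, then a=2, then res=1, then (i=1), then res=2, then returns 0
revised: tmp=0, then acc=0, then res=1, then (i=3), then res=-1, then (j=0), then res=-1, then (j=1), then res=-1, then (j=2), then res=-1, then (i=4), then res=-3, then (j=0), then res=-3, then (j=1), then res=-3, then (j=2), then res=-3, then returns -3
0 and -3 differ, so these are not the same function on this domain.
verdict: not equivalent; witness: a=0, b=2


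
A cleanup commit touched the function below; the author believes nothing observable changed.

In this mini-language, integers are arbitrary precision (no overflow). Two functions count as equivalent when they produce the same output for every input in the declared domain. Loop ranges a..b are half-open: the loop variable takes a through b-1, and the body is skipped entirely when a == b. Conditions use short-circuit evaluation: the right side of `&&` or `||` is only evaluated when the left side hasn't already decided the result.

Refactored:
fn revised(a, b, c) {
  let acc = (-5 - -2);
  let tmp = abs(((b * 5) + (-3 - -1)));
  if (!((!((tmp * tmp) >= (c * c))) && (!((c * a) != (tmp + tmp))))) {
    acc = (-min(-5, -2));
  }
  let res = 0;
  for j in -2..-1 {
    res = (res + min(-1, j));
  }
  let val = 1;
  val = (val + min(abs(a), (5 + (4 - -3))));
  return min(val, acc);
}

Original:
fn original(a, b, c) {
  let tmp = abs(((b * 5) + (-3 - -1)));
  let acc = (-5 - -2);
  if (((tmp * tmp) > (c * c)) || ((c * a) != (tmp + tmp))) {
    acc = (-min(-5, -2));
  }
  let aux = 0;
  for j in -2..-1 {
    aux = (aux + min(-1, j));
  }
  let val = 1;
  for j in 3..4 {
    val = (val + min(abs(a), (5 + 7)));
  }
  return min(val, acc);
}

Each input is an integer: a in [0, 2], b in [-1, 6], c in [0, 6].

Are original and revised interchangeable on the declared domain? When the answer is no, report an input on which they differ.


Take a=2, b=0, c=2.
original: tmp=2, then acc=-3, then (((tmp * tmp) > (c * c)) || ((c * a) != (tmp + tmp))) is false, then aux=0, then (j=-2), then aux=-2, then val=1, then (j=3), then val=3, then returns -3
revised: acc=-3, then tmp=2, then (!((!((tmp * tmp) >= (c * c))) && (!((c * a) != (tmp + tmp))))) is true, then acc=5, then res=0, then (j=-2), then res=-2, then val=1, then val=3, then returns 3
-3 against 3: the behavior changed.
verdict: not equivalent; witness: a=2, b=0, c=2


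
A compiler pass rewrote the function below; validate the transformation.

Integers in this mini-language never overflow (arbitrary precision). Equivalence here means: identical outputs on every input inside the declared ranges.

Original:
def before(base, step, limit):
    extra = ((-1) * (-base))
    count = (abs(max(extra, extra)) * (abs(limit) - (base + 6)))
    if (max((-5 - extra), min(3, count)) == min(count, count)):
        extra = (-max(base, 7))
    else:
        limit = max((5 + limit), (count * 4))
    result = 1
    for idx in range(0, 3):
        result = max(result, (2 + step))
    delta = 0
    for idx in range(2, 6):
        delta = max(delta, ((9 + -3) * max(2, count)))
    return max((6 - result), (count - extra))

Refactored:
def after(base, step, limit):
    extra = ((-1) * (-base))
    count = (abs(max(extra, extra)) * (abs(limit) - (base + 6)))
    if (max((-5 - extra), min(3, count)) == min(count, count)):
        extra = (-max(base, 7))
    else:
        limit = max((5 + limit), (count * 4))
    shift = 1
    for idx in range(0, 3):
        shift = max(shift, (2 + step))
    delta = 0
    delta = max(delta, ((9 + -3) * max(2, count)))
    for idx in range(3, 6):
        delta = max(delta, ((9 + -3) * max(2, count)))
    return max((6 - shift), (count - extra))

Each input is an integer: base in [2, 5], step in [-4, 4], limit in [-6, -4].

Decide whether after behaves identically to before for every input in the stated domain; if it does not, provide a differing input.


This is a faithful refactor — arithmetic usage differs; constant usage differs; local variable names differ; statement counts differ; loop structure differs; min/max/abs usage differs, but the computed results match everywhere.
Spot check at base=4, step=1, limit=-4 — before: extra=4, then count=-24, then (max((-5 - extra), min(3, count)) == min(count, count)) is false, then limit=1, then result=1, then (idx=0), then result=3, then (idx=1), then result=3, then (idx=2), then result=3, then delta=0, then (idx=2), then delta=12, then (idx=3), then delta=12, then (idx=4), then delta=12, then (idx=5), then delta=12, then returns 3. after: extra=4, then count=-24, then (max((-5 - extra), min(3, count)) == min(count, count)) is false, then limit=1, then shift=1, then (idx=0), then shift=3, then (idx=1), then shift=3, then (idx=2), then shift=3, then delta=0, then delta=12, then (idx=3), then delta=12, then (idx=4), then delta=12, then (idx=5), then delta=12, then returns 3. Both give 3.
An exhaustive pass over the 108 declared inputs shows identical outputs.
verdict: equivalent


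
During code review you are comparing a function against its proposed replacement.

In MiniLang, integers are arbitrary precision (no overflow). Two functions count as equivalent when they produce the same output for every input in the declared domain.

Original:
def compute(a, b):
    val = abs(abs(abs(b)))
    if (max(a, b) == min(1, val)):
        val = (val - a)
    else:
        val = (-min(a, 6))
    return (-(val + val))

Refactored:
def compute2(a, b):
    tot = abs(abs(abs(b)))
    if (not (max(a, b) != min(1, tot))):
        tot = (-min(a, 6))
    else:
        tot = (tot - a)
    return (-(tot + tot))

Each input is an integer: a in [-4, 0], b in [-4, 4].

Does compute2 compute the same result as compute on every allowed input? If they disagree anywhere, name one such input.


Not equivalent: a=-4, b=-4 separates them (-8 vs -16).
compute: val=4, then (max(a, b) == min(1, val)) is false, then val=4, then returns -8
compute2: tot=4, then (not (max(a, b) != min(1, tot))) is false, then tot=8, then returns -16
verdict: not equivalent; witness: a=-4, b=-4


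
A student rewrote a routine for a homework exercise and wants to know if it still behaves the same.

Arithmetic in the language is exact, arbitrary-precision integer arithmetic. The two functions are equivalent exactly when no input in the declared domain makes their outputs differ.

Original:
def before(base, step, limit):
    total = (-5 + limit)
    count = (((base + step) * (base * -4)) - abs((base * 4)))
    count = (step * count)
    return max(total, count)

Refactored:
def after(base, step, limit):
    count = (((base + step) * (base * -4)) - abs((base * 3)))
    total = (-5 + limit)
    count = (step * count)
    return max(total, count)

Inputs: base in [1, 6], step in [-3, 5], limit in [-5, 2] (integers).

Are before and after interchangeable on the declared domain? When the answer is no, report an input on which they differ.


Evaluate both at base=1, step=-2, limit=-5.
before: total = -10; count = 0; count = 0; return 0
after: count = 1; total = -10; count = -2; return -2
0 != -2, so the rewrite changes behavior.
verdict: not equivalent; witness: base=1, step=-2, limit=-5


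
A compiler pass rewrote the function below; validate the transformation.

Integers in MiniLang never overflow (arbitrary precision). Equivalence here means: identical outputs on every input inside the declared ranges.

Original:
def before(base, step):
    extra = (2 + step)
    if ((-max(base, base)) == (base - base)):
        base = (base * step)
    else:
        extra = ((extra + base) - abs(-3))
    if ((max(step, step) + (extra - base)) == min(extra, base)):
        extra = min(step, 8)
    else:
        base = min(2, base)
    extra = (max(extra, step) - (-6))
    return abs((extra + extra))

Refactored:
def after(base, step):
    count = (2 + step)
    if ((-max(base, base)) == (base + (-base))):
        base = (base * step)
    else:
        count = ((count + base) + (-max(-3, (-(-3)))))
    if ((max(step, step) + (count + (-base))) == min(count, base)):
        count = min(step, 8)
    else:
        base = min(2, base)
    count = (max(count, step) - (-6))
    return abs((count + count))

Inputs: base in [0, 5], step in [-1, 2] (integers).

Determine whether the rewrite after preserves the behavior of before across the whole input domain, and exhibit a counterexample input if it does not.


The two versions differ — the changes include arithmetic usage differs, constant usage differs, min/max/abs usage differs, local variable names differ.
Spot check at base=1, step=0 — before: extra=2, then ((-max(base, base)) == (base - base)) is false, then extra=0, then ((max(step, step) + (extra - base)) == min(extra, base)) is false, then base=1, then extra=6, then returns 12. after: count=2, then ((-max(base, base)) == (base + (-base))) is false, then count=0, then ((max(step, step) + (count + (-base))) == min(count, base)) is false, then base=1, then count=6, then returns 12. Both give 12.
An exhaustive pass over the 24 declared inputs shows identical outputs.
verdict: equivalent
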